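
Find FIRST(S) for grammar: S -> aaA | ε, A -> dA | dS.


Per alternative of S: FIRST(aaA) = {a}; FIRST(ε) = {ε}
FIRST(S) = {a, ε}


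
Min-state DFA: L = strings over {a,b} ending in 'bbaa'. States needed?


Track the longest suffix of input matching a prefix of 'bbaa': 5 classes (prefixes of length 0..4)
Minimal DFA: 5 states


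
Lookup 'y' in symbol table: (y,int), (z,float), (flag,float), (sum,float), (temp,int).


Lookup 'y' → type int


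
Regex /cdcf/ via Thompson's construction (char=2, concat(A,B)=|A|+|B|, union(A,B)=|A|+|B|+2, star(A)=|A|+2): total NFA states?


Syntax tree has 4 char leaf(s), 0 union(s), 0 star(s)
chars contribute 4×2 = 8; each union adds +2; each star adds +2
Total: 8 + 0 + 0 = 8 states


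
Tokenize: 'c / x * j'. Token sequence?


Scan left to right, longest-match per lexeme
Tokens: ID(c), OP(/), ID(x), OP(*), ID(j)


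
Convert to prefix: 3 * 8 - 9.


left-to-right (same/higher precedence on left): tree is (- (* 3 8) 9)
Prefix: - * 3 8 9


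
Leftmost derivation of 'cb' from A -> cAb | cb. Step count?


Derivation: A => cb
Steps: 1


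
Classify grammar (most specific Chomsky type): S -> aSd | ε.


Single nonterminal LHS, but a^n d^n is not regular
Classification: Type 2 (Context-Free)


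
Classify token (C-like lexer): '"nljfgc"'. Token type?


Pattern: double-quoted sequence
Type: STRING_LITERAL


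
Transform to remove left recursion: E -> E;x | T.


Left-recursive alternatives: E;x; non-recursive: T
Introduce E': E -> TE', E' -> ;xE' | ε


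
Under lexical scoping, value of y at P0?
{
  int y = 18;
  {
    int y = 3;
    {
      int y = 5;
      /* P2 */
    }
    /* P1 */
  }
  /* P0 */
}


y declared in the same block as P0
y = 18


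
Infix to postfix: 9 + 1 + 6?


Left to right (same or higher precedence on left)
Postfix: 9 1 + 6 +


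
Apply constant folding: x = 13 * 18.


13 * 18 = 234 at compile time
Optimized: x = 234


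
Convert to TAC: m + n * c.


Break into single-operator statements:
t1 = n * c
t2 = m + t1


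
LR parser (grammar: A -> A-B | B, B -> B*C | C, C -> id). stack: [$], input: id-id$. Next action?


no handle on stack; shift 'id'
Action: shift


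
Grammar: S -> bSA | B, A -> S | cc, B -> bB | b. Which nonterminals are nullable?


A nonterminal is nullable iff some alternative derives ε (directly, or every symbol in it is nullable)
Nullable: {}


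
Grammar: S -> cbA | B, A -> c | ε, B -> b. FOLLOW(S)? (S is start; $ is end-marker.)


$ ∈ FOLLOW(S). For each A -> αBβ: add FIRST(β)\{ε} to FOLLOW(B); if β nullable, add FOLLOW(A).
FOLLOW(S) = {$}


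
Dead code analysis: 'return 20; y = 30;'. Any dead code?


statement follows a return and is unreachable
Dead: 'y = 30'


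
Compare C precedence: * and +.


'*' is multiplicative (level 10); '+' is additive (level 9)
Higher level binds tighter
'*' has higher precedence than '+'


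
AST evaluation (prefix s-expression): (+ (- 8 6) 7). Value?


Evaluate inner: (- 8 6) = 2
Evaluate root: (+ 2 7) = 9
Result: 9


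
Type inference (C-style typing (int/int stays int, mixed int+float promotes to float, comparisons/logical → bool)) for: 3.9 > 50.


Operand types: float > int
Rule: comparison yields bool
Result type: bool


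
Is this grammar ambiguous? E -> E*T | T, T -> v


precedence layered via separate nonterminal T: deterministic
Unambiguous


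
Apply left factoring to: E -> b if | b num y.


Common prefix: 'b'
Factored: E -> b E', E' -> if | num y


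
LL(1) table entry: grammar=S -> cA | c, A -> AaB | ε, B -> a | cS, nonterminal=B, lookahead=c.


For [B, c]: 'c' ∈ FIRST(cS)
Entry: B -> cS


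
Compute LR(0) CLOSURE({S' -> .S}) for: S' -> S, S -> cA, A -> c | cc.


Start: S' -> .S
For each item with dot before a nonterminal B, add B -> .γ for every B-production
Closure: [S' -> .S, S -> .cA]


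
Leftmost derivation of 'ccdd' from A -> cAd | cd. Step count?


Derivation: A => cAd => ccdd
Steps: 2


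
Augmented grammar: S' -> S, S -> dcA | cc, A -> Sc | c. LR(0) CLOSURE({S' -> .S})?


Start: S' -> .S
For each item with dot before a nonterminal B, add B -> .γ for every B-production
Closure: [S' -> .S, S -> .dcA, S -> .cc]


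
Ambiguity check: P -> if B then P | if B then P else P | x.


dangling else: 'if B then if B then x else x' parses two ways
Ambiguous


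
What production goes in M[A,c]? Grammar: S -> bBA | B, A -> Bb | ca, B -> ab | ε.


For [A, c]: 'c' ∈ FIRST(ca)
Entry: A -> ca


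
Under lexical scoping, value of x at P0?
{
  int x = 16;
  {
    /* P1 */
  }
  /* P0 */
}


x declared in the same block as P0
x = 16


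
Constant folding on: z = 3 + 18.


3 + 18 = 21 at compile time
Optimized: z = 21


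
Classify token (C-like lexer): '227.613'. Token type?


Pattern: digits with a decimal point
Type: FLOAT_LITERAL


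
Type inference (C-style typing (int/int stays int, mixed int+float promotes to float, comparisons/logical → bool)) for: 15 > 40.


Operand types: int > int
Rule: comparison yields bool
Result type: bool


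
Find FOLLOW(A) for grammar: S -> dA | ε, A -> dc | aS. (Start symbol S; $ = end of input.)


$ ∈ FOLLOW(S). For each A -> αBβ: add FIRST(β)\{ε} to FOLLOW(B); if β nullable, add FOLLOW(A).
FOLLOW(A) = {$}


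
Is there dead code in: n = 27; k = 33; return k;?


n is assigned but never read
Dead: 'n = 27'


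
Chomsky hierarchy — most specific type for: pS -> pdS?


LHS has context (more than one symbol) and |LHS| ≤ |RHS|
Classification: Type 1 (Context-Sensitive)


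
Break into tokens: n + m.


Scan left to right, longest-match per lexeme
Tokens: ID(n), OP(+), ID(m)


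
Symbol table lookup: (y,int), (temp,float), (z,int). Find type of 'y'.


Lookup 'y' → type int


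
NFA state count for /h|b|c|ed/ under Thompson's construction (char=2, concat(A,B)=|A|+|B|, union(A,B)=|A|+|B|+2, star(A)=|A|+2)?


Syntax tree has 5 char leaf(s), 3 union(s), 0 star(s)
chars contribute 5×2 = 10; each union adds +2; each star adds +2
Total: 10 + 6 + 0 = 16 states


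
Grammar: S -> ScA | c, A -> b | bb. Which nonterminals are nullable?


A nonterminal is nullable iff some alternative derives ε (directly, or every symbol in it is nullable)
Nullable: {}


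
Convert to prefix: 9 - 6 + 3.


left-to-right (same/higher precedence on left): tree is (+ (- 9 6) 3)
Prefix: + - 9 6 3


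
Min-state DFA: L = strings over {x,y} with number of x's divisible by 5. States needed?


Track (count of x) mod 5: states 0..4, accept at 0
Minimal DFA: 5 states


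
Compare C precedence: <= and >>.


'>>' is shift (level 8); '<=' is relational (level 7)
Higher level binds tighter
'>>' has higher precedence than '<='


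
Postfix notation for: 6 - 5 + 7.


Left to right (same or higher precedence on left)
Postfix: 6 5 - 7 +


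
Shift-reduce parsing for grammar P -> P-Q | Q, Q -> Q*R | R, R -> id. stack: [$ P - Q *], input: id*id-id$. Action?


no handle; shift 'id'
Action: shift


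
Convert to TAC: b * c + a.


Break into single-operator statements:
t1 = b * c
t2 = t1 + a


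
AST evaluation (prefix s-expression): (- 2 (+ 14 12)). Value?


Evaluate inner: (+ 14 12) = 26
Evaluate root: (- 2 26) = -24
Result: -24


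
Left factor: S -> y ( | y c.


Common prefix: 'y'
Factored: S -> y S', S' -> ( | c


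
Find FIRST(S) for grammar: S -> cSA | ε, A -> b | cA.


Per alternative of S: FIRST(cSA) = {c}; FIRST(ε) = {ε}
FIRST(S) = {c, ε}


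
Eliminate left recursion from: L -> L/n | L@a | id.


Left-recursive alternatives: L/n, L@a; non-recursive: id
Introduce L': L -> idL', L' -> /nL' | @aL' | ε


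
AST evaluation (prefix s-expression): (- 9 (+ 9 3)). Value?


Evaluate inner: (+ 9 3) = 12
Evaluate root: (- 9 12) = -3
Result: -3


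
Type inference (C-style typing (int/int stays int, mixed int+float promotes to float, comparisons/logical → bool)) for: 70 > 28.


Operand types: int > int
Rule: comparison yields bool
Result type: bool


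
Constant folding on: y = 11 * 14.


11 * 14 = 154 at compile time
Optimized: y = 154


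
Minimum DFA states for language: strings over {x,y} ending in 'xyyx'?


Track the longest suffix of input matching a prefix of 'xyyx': 5 classes (prefixes of length 0..4)
Minimal DFA: 5 states


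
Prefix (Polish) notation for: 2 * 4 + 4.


left-to-right (same/higher precedence on left): tree is (+ (* 2 4) 4)
Prefix: + * 2 4 4


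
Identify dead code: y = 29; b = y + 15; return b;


y is read by b's definition; b is returned
No dead code


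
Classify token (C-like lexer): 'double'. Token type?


Pattern: reserved word
Type: KEYWORD


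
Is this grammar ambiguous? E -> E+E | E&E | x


'x+x&x' has two parse trees (no precedence encoded between + and &)
Ambiguous


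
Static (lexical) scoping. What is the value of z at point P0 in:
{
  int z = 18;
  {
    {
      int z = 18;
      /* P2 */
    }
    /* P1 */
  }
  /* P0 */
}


z declared in the same block as P0
z = 18


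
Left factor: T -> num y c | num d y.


Common prefix: 'num'
Factored: T -> num T', T' -> y c | d y


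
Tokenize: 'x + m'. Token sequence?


Scan left to right, longest-match per lexeme
Tokens: ID(x), OP(+), ID(m)


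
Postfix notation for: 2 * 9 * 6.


Left to right (same or higher precedence on left)
Postfix: 2 9 * 6 *


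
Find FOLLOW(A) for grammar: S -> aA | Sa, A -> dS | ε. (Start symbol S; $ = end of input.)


$ ∈ FOLLOW(S). For each A -> αBβ: add FIRST(β)\{ε} to FOLLOW(B); if β nullable, add FOLLOW(A).
FOLLOW(A) = {$, a}


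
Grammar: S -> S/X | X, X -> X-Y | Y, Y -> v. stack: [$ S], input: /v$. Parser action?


shift '/' to continue S -> S/X
Action: shift


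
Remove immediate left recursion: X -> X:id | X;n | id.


Left-recursive alternatives: X:id, X;n; non-recursive: id
Introduce X': X -> idX', X' -> :idX' | ;nX' | ε


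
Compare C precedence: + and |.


'+' is additive (level 9); '|' is bitwise OR (level 3)
Higher level binds tighter
'+' has higher precedence than '|'


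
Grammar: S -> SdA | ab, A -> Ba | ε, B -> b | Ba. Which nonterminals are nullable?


A nonterminal is nullable iff some alternative derives ε (directly, or every symbol in it is nullable)
Nullable: {A}


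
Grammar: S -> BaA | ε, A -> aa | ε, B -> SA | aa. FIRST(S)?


Per alternative of S: FIRST(BaA) = {a}; FIRST(ε) = {ε}
FIRST(S) = {a, ε}


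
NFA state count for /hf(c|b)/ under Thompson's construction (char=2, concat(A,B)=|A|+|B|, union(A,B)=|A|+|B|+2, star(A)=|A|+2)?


Syntax tree has 4 char leaf(s), 1 union(s), 0 star(s)
chars contribute 4×2 = 8; each union adds +2; each star adds +2
Total: 8 + 2 + 0 = 10 states


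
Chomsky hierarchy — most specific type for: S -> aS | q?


Right-linear: every RHS is a terminal or a terminal followed by one nonterminal
Classification: Type 3 (Regular)


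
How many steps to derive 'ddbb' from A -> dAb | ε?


Derivation: A => dAb => ddAbb => ddbb
Steps: 3


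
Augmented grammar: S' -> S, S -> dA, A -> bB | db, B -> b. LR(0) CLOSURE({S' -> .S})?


Start: S' -> .S
For each item with dot before a nonterminal B, add B -> .γ for every B-production
Closure: [S' -> .S, S -> .dA]


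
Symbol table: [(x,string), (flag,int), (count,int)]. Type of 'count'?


Lookup 'count' → type int


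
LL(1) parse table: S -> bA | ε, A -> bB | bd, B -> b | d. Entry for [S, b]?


For [S, b]: 'b' ∈ FIRST(bA)
Entry: S -> bA


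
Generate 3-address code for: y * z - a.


Break into single-operator statements:
t1 = y * z
t2 = t1 - a


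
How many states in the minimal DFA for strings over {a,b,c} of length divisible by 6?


Track length mod 6: states 0..5, accept at 0
Minimal DFA: 6 states


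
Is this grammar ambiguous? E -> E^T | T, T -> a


precedence layered via separate nonterminal T: deterministic
Unambiguous


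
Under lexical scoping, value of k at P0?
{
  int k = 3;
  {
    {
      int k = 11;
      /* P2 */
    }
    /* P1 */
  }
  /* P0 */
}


k declared in the same block as P0
k = 3


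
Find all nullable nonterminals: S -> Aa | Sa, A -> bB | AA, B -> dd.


A nonterminal is nullable iff some alternative derives ε (directly, or every symbol in it is nullable)
Nullable: {}


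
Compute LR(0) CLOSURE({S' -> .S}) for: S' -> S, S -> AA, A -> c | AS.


Start: S' -> .S
For each item with dot before a nonterminal B, add B -> .γ for every B-production
Closure: [S' -> .S, S -> .AA, A -> .c, A -> .AS]


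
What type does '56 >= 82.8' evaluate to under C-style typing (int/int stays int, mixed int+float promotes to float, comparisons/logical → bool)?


Operand types: int >= float
Rule: comparison yields bool
Result type: bool


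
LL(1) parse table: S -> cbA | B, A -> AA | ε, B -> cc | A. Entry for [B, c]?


For [B, c]: 'c' ∈ FIRST(cc)
Entry: B -> cc


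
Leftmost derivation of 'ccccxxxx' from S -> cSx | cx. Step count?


Derivation: S => cSx => ccSxx => cccSxxx => ccccxxxx
Steps: 4


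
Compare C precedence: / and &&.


'/' is multiplicative (level 10); '&&' is logical AND (level 2)
Higher level binds tighter
'/' has higher precedence than '&&'


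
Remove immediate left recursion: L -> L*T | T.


Left-recursive alternatives: L*T; non-recursive: T
Introduce L': L -> TL', L' -> *TL' | ε


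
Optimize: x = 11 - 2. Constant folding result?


11 - 2 = 9 at compile time
Optimized: x = 9


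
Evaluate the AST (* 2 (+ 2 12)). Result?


Evaluate inner: (+ 2 12) = 14
Evaluate root: (* 2 14) = 28
Result: 28


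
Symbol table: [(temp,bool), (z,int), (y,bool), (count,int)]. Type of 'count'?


Lookup 'count' → type int


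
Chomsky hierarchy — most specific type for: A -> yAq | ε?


Single nonterminal LHS, but y^n q^n is not regular
Classification: Type 2 (Context-Free)


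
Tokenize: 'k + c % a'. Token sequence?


Scan left to right, longest-match per lexeme
Tokens: ID(k), OP(+), ID(c), OP(%), ID(a)


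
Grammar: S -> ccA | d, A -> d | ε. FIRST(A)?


Per alternative of A: FIRST(d) = {d}; FIRST(ε) = {ε}
FIRST(A) = {d, ε}


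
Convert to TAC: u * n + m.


Break into single-operator statements:
t1 = u * n
t2 = t1 + m


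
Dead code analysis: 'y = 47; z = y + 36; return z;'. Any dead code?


y is read by z's definition; z is returned
No dead code


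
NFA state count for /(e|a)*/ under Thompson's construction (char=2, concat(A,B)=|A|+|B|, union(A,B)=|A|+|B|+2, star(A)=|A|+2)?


Syntax tree has 2 char leaf(s), 1 union(s), 1 star(s)
chars contribute 2×2 = 4; each union adds +2; each star adds +2
Total: 4 + 2 + 2 = 8 states


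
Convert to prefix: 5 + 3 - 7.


left-to-right (same/higher precedence on left): tree is (- (+ 5 3) 7)
Prefix: - + 5 3 7


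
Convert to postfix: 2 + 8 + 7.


Left to right (same or higher precedence on left)
Postfix: 2 8 + 7 +


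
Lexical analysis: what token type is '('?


Pattern: delimiter/punctuation
Type: PUNCTUATION


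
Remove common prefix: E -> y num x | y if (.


Common prefix: 'y'
Factored: E -> y E', E' -> num x | if (


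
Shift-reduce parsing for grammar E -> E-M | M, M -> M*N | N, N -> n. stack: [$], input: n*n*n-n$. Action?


no handle on stack; shift 'n'
Action: shift


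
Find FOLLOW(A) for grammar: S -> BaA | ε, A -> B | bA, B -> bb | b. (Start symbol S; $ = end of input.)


$ ∈ FOLLOW(S). For each A -> αBβ: add FIRST(β)\{ε} to FOLLOW(B); if β nullable, add FOLLOW(A).
FOLLOW(A) = {$}


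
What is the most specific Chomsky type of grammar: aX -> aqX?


LHS has context (more than one symbol) and |LHS| ≤ |RHS|
Classification: Type 1 (Context-Sensitive)


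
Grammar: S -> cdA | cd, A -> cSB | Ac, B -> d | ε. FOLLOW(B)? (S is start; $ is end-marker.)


$ ∈ FOLLOW(S). For each A -> αBβ: add FIRST(β)\{ε} to FOLLOW(B); if β nullable, add FOLLOW(A).
FOLLOW(B) = {$, c, d}


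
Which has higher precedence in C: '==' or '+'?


'+' is additive (level 9); '==' is equality (level 6)
Higher level binds tighter
'+' has higher precedence than '=='


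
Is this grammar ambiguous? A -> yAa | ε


balanced y^n…a^n: each string has a unique parse
Unambiguous


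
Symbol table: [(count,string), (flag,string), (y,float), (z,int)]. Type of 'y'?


Lookup 'y' → type float


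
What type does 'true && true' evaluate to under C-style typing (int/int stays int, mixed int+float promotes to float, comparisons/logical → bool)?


Operand types: bool && bool
Rule: logical operators take bool operands and yield bool
Result type: bool


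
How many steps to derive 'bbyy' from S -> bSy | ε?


Derivation: S => bSy => bbSyy => bbyy
Steps: 3


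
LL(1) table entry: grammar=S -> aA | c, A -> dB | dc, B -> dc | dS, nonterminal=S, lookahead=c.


For [S, c]: 'c' ∈ FIRST(c)
Entry: S -> c


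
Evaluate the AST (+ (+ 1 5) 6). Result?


Evaluate inner: (+ 1 5) = 6
Evaluate root: (+ 6 6) = 12
Result: 12


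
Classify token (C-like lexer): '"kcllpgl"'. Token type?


Pattern: double-quoted sequence
Type: STRING_LITERAL


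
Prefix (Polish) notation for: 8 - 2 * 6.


'*' binds tighter: tree is (- 8 (* 2 6))
Prefix: - 8 * 2 6


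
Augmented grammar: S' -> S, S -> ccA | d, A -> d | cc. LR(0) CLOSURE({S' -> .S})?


Start: S' -> .S
For each item with dot before a nonterminal B, add B -> .γ for every B-production
Closure: [S' -> .S, S -> .ccA, S -> .d]


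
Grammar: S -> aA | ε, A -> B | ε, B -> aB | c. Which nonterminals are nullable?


A nonterminal is nullable iff some alternative derives ε (directly, or every symbol in it is nullable)
Nullable: {A, S}


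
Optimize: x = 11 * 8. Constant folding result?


11 * 8 = 88 at compile time
Optimized: x = 88


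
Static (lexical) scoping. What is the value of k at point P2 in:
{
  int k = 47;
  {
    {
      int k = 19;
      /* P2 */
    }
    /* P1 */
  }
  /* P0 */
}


k declared in the same block as P2
k = 19


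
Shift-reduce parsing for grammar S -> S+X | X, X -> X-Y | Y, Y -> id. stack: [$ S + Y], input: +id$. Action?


'Y' (not preceded by X-) is the handle for X -> Y
Action: reduce (X -> Y)


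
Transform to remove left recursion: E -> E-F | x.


Left-recursive alternatives: E-F; non-recursive: x
Introduce E': E -> xE', E' -> -FE' | ε


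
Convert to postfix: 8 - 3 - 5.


Left to right (same or higher precedence on left)
Postfix: 8 3 - 5 -


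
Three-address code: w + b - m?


Break into single-operator statements:
t1 = w + b
t2 = t1 - m


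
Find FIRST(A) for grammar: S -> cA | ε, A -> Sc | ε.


Per alternative of A: FIRST(Sc) = {c}; FIRST(ε) = {ε}
FIRST(A) = {c, ε}


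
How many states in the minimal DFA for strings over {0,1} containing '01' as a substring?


KMP-style automaton: 2 progress states + 1 absorbing accept = 3
Minimal DFA: 3 states


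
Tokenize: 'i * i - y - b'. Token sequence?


Scan left to right, longest-match per lexeme
Tokens: ID(i), OP(*), ID(i), OP(-), ID(y), OP(-), ID(b)


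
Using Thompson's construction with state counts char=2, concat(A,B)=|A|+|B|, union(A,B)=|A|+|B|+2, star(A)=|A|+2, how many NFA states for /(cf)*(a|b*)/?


Syntax tree has 4 char leaf(s), 1 union(s), 2 star(s)
chars contribute 4×2 = 8; each union adds +2; each star adds +2
Total: 8 + 2 + 4 = 14 states


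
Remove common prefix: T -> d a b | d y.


Common prefix: 'd'
Factored: T -> d T', T' -> a b | y


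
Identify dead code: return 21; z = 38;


statement follows a return and is unreachable
Dead: 'z = 38'


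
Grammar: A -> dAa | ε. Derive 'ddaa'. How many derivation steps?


Derivation: A => dAa => ddAaa => ddaa
Steps: 3


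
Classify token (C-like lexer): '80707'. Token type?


Pattern: digits only
Type: INTEGER_LITERAL


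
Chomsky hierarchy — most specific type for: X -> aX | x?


Right-linear: every RHS is a terminal or a terminal followed by one nonterminal
Classification: Type 3 (Regular)


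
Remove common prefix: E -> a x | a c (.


Common prefix: 'a'
Factored: E -> a E', E' -> x | c (


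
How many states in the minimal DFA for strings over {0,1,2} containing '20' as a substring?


KMP-style automaton: 2 progress states + 1 absorbing accept = 3
Minimal DFA: 3 states


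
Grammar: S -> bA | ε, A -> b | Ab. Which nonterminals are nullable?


A nonterminal is nullable iff some alternative derives ε (directly, or every symbol in it is nullable)
Nullable: {S}


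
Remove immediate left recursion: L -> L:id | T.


Left-recursive alternatives: L:id; non-recursive: T
Introduce L': L -> TL', L' -> :idL' | ε


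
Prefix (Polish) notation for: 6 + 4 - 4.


left-to-right (same/higher precedence on left): tree is (- (+ 6 4) 4)
Prefix: - + 6 4 4


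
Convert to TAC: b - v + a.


Break into single-operator statements:
t1 = b - v
t2 = t1 + a


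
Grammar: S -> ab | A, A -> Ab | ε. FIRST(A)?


Per alternative of A: FIRST(Ab) = {b}; FIRST(ε) = {ε}
FIRST(A) = {b, ε}


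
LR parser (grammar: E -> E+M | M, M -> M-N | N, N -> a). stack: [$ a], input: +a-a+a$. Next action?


'a' on top is the handle for N -> a
Action: reduce (N -> a)


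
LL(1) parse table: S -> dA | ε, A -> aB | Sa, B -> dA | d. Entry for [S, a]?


For [S, a]: ε is nullable and 'a' ∈ FOLLOW(S)
Entry: S -> ε


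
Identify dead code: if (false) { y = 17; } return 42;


condition is constant false, so the whole block is unreachable
Dead: 'if (false) { y = 17; }'


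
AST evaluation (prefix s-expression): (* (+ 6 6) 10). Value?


Evaluate inner: (+ 6 6) = 12
Evaluate root: (* 12 10) = 120
Result: 120


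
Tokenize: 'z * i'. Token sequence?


Scan left to right, longest-match per lexeme
Tokens: ID(z), OP(*), ID(i)


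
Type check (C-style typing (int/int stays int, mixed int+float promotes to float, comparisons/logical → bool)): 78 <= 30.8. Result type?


Operand types: int <= float
Rule: comparison yields bool
Result type: bool


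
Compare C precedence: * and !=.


'*' is multiplicative (level 10); '!=' is equality (level 6)
Higher level binds tighter
'*' has higher precedence than '!='


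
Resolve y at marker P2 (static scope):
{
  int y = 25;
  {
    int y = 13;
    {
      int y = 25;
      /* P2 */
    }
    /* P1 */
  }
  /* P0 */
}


y declared in the same block as P2
y = 25


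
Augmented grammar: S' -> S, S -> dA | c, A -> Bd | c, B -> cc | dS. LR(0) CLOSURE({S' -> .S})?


Start: S' -> .S
For each item with dot before a nonterminal B, add B -> .γ for every B-production
Closure: [S' -> .S, S -> .dA, S -> .c]


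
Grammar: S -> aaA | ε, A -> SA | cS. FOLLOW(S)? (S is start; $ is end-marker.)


$ ∈ FOLLOW(S). For each A -> αBβ: add FIRST(β)\{ε} to FOLLOW(B); if β nullable, add FOLLOW(A).
FOLLOW(S) = {$, a, c}


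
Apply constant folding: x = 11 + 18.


11 + 18 = 29 at compile time
Optimized: x = 29


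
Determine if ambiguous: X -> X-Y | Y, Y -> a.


precedence layered via separate nonterminal Y: deterministic
Unambiguous


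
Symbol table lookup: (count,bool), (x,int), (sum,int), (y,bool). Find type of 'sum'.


Lookup 'sum' → type int


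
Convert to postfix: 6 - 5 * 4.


* has higher precedence, evaluate 5*4 first
Postfix: 6 5 4 * -


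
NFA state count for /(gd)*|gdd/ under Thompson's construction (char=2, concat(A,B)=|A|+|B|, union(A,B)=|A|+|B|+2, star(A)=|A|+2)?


Syntax tree has 5 char leaf(s), 1 union(s), 1 star(s)
chars contribute 5×2 = 10; each union adds +2; each star adds +2
Total: 10 + 2 + 2 = 14 states


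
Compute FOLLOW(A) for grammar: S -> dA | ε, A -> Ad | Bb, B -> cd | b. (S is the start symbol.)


$ ∈ FOLLOW(S). For each A -> αBβ: add FIRST(β)\{ε} to FOLLOW(B); if β nullable, add FOLLOW(A).
FOLLOW(A) = {$, d}


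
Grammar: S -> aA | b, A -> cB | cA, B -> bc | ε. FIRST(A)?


Per alternative of A: FIRST(cB) = {c}; FIRST(cA) = {c}
FIRST(A) = {c}


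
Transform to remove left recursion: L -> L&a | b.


Left-recursive alternatives: L&a; non-recursive: b
Introduce L': L -> bL', L' -> &aL' | ε


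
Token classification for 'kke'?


Pattern: letter/underscore followed by alphanumerics, not a keyword
Type: IDENTIFIER


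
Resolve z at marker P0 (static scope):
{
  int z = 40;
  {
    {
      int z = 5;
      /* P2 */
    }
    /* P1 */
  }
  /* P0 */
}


z declared in the same block as P0
z = 40


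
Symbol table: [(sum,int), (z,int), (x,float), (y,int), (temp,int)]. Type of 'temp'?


Lookup 'temp' → type int


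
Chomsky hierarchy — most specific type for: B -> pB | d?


Right-linear: every RHS is a terminal or a terminal followed by one nonterminal
Classification: Type 3 (Regular)


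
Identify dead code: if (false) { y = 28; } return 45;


condition is constant false, so the whole block is unreachable
Dead: 'if (false) { y = 28; }'


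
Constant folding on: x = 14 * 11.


14 * 11 = 154 at compile time
Optimized: x = 154


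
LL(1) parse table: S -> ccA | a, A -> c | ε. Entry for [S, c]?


For [S, c]: 'c' ∈ FIRST(ccA)
Entry: S -> ccA


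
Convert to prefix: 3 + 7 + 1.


left-to-right (same/higher precedence on left): tree is (+ (+ 3 7) 1)
Prefix: + + 3 7 1


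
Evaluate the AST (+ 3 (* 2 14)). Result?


Evaluate inner: (* 2 14) = 28
Evaluate root: (+ 3 28) = 31
Result: 31


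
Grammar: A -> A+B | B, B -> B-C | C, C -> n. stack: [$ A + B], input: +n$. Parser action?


handle 'A+B' on top; lookahead ∈ FOLLOW(A) = {+, $}
Action: reduce (A -> A+B)


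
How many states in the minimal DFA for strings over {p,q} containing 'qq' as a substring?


KMP-style automaton: 2 progress states + 1 absorbing accept = 3
Minimal DFA: 3 states


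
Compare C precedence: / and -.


'/' is multiplicative (level 10); '-' is additive (level 9)
Higher level binds tighter
'/' has higher precedence than '-'


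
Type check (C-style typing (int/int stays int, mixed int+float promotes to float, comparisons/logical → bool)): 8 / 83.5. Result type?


Operand types: int / float
Rule: mixed int/float promotes to float; int/int stays int
Result type: float


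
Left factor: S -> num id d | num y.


Common prefix: 'num'
Factored: S -> num S', S' -> id d | y


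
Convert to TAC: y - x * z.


Break into single-operator statements:
t1 = x * z
t2 = y - t1


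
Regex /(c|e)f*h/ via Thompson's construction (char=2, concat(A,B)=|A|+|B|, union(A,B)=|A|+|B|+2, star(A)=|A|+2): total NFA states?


Syntax tree has 4 char leaf(s), 1 union(s), 1 star(s)
chars contribute 4×2 = 8; each union adds +2; each star adds +2
Total: 8 + 2 + 2 = 12 states


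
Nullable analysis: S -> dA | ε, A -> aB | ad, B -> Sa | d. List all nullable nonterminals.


A nonterminal is nullable iff some alternative derives ε (directly, or every symbol in it is nullable)
Nullable: {S}


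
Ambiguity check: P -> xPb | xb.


balanced x^n…b^n: each string has a unique parse
Unambiguous


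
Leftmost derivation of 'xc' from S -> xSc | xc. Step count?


Derivation: S => xc
Steps: 1


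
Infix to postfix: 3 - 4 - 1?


Left to right (same or higher precedence on left)
Postfix: 3 4 - 1 -


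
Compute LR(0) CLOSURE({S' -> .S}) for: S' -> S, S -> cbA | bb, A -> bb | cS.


Start: S' -> .S
For each item with dot before a nonterminal B, add B -> .γ for every B-production
Closure: [S' -> .S, S -> .cbA, S -> .bb]


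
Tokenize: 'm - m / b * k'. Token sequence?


Scan left to right, longest-match per lexeme
Tokens: ID(m), OP(-), ID(m), OP(/), ID(b), OP(*), ID(k)


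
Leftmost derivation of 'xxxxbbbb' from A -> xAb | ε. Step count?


Derivation: A => xAb => xxAbb => xxxAbbb => xxxxAbbbb => xxxxbbbb
Steps: 5


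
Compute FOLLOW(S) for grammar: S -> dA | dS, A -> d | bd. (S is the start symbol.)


$ ∈ FOLLOW(S). For each A -> αBβ: add FIRST(β)\{ε} to FOLLOW(B); if β nullable, add FOLLOW(A).
FOLLOW(S) = {$}


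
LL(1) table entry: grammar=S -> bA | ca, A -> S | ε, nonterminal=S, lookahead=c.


For [S, c]: 'c' ∈ FIRST(ca)
Entry: S -> ca


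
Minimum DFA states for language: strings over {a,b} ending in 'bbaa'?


Track the longest suffix of input matching a prefix of 'bbaa': 5 classes (prefixes of length 0..4)
Minimal DFA: 5 states


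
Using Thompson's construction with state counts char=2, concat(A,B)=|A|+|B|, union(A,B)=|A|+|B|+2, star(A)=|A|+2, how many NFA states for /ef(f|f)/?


Syntax tree has 4 char leaf(s), 1 union(s), 0 star(s)
chars contribute 4×2 = 8; each union adds +2; each star adds +2
Total: 8 + 2 + 0 = 10 states


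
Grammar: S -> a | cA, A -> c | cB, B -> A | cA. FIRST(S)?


Per alternative of S: FIRST(a) = {a}; FIRST(cA) = {c}
FIRST(S) = {a, c}


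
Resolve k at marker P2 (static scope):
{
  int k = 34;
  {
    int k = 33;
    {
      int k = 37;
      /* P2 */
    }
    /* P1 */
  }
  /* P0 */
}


k declared in the same block as P2
k = 37


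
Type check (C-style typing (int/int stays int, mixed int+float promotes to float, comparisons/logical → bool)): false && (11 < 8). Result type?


Operand types: bool && bool
Rule: logical operators take bool operands and yield bool
Result type: bool


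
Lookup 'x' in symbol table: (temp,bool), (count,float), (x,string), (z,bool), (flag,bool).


Lookup 'x' → type string


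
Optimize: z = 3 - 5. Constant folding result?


3 - 5 = -2 at compile time
Optimized: z = -2


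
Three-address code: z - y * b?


Break into single-operator statements:
t1 = y * b
t2 = z - t1


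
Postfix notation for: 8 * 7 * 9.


Left to right (same or higher precedence on left)
Postfix: 8 7 * 9 *


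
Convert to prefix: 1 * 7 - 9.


left-to-right (same/higher precedence on left): tree is (- (* 1 7) 9)
Prefix: - * 1 7 9


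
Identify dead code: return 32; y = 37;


statement follows a return and is unreachable
Dead: 'y = 37'


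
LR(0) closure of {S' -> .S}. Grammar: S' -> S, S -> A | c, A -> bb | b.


Start: S' -> .S
For each item with dot before a nonterminal B, add B -> .γ for every B-production
Closure: [S' -> .S, S -> .A, S -> .c, A -> .bb, A -> .b]


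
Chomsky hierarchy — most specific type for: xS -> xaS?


LHS has context (more than one symbol) and |LHS| ≤ |RHS|
Classification: Type 1 (Context-Sensitive)


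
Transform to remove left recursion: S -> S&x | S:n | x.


Left-recursive alternatives: S&x, S:n; non-recursive: x
Introduce S': S -> xS', S' -> &xS' | :nS' | ε


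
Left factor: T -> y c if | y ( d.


Common prefix: 'y'
Factored: T -> y T', T' -> c if | ( d


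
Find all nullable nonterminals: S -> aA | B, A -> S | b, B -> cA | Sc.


A nonterminal is nullable iff some alternative derives ε (directly, or every symbol in it is nullable)
Nullable: {}


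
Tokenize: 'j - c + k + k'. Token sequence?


Scan left to right, longest-match per lexeme
Tokens: ID(j), OP(-), ID(c), OP(+), ID(k), OP(+), ID(k)


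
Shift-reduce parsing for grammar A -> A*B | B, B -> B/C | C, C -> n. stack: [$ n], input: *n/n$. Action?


'n' on top is the handle for C -> n
Action: reduce (C -> n)


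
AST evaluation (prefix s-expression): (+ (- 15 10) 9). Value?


Evaluate inner: (- 15 10) = 5
Evaluate root: (+ 5 9) = 14
Result: 14


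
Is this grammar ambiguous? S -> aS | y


right-linear, alternatives start with distinct terminals 'a' vs 'y': unique leftmost derivation
Unambiguous


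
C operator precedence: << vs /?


'/' is multiplicative (level 10); '<<' is shift (level 8)
Higher level binds tighter
'/' has higher precedence than '<<'


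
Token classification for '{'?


Pattern: delimiter/punctuation
Type: PUNCTUATION


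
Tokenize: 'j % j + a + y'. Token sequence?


Scan left to right, longest-match per lexeme
Tokens: ID(j), OP(%), ID(j), OP(+), ID(a), OP(+), ID(y)


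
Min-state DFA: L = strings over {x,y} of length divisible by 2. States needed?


Track length mod 2: states 0..1, accept at 0
Minimal DFA: 2 states


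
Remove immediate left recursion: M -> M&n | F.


Left-recursive alternatives: M&n; non-recursive: F
Introduce M': M -> FM', M' -> &nM' | ε


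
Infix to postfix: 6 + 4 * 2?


* has higher precedence, evaluate 4*2 first
Postfix: 6 4 2 * +


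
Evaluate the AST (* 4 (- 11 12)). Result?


Evaluate inner: (- 11 12) = -1
Evaluate root: (* 4 -1) = -4
Result: -4


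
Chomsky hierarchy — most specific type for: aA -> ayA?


LHS has context (more than one symbol) and |LHS| ≤ |RHS|
Classification: Type 1 (Context-Sensitive)


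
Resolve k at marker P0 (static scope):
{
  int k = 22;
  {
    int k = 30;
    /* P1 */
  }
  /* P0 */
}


k declared in the same block as P0
k = 22


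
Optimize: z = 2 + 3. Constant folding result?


2 + 3 = 5 at compile time
Optimized: z = 5


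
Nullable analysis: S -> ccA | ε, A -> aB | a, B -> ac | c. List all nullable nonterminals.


A nonterminal is nullable iff some alternative derives ε (directly, or every symbol in it is nullable)
Nullable: {S}


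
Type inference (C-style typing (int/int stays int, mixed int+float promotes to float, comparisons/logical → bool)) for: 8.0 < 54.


Operand types: float < int
Rule: comparison yields bool
Result type: bool


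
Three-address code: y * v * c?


Break into single-operator statements:
t1 = y * v
t2 = t1 * c


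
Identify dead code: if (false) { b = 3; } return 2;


condition is constant false, so the whole block is unreachable
Dead: 'if (false) { b = 3; }'


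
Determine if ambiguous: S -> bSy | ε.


balanced b^n…y^n: each string has a unique parse
Unambiguous


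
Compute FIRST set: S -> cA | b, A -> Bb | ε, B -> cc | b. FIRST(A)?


Per alternative of A: FIRST(Bb) = {b, c}; FIRST(ε) = {ε}
FIRST(A) = {b, c, ε}


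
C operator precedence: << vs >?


'<<' is shift (level 8); '>' is relational (level 7)
Higher level binds tighter
'<<' has higher precedence than '>'


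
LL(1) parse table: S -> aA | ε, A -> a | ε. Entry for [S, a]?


For [S, a]: 'a' ∈ FIRST(aA)
Entry: S -> aA


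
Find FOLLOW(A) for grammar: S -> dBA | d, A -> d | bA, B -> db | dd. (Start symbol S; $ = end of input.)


$ ∈ FOLLOW(S). For each A -> αBβ: add FIRST(β)\{ε} to FOLLOW(B); if β nullable, add FOLLOW(A).
FOLLOW(A) = {$}


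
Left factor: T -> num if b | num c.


Common prefix: 'num'
Factored: T -> num T', T' -> if b | c


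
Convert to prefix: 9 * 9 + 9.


left-to-right (same/higher precedence on left): tree is (+ (* 9 9) 9)
Prefix: + * 9 9 9


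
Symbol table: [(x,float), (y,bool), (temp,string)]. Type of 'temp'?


Lookup 'temp' → type string


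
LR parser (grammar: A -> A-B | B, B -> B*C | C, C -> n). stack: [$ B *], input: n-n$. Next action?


no handle; shift 'n'
Action: shift


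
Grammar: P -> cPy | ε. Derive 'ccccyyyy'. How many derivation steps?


Derivation: P => cPy => ccPyy => cccPyyy => ccccPyyyy => ccccyyyy
Steps: 5


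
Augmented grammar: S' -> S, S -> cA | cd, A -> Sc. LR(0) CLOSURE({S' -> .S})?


Start: S' -> .S
For each item with dot before a nonterminal B, add B -> .γ for every B-production
Closure: [S' -> .S, S -> .cA, S -> .cd]


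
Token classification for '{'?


Pattern: delimiter/punctuation
Type: PUNCTUATION


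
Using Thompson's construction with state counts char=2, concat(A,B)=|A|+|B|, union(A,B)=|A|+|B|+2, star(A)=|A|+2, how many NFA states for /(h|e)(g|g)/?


Syntax tree has 4 char leaf(s), 2 union(s), 0 star(s)
chars contribute 4×2 = 8; each union adds +2; each star adds +2
Total: 8 + 4 + 0 = 12 states


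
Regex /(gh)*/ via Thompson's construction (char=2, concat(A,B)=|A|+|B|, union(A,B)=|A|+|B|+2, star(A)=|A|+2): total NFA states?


Syntax tree has 2 char leaf(s), 0 union(s), 1 star(s)
chars contribute 2×2 = 4; each union adds +2; each star adds +2
Total: 4 + 0 + 2 = 6 states


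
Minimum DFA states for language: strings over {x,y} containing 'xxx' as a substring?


KMP-style automaton: 3 progress states + 1 absorbing accept = 4
Minimal DFA: 4 states


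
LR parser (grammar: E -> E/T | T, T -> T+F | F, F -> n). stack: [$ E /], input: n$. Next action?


no handle ('E/' is not any RHS); shift 'n'
Action: shift


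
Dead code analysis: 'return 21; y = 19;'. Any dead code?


statement follows a return and is unreachable
Dead: 'y = 19'


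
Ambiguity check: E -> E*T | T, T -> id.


precedence layered via separate nonterminal T: deterministic
Unambiguous


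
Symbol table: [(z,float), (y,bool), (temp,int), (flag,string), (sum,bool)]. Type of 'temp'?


Lookup 'temp' → type int


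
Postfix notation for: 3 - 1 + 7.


Left to right (same or higher precedence on left)
Postfix: 3 1 - 7 +


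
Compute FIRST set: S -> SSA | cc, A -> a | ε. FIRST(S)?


Per alternative of S: FIRST(SSA) = {c}; FIRST(cc) = {c}
FIRST(S) = {c}


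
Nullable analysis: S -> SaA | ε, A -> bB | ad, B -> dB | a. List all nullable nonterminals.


A nonterminal is nullable iff some alternative derives ε (directly, or every symbol in it is nullable)
Nullable: {S}


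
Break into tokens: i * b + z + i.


Scan left to right, longest-match per lexeme
Tokens: ID(i), OP(*), ID(b), OP(+), ID(z), OP(+), ID(i)


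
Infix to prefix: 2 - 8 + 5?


left-to-right (same/higher precedence on left): tree is (+ (- 2 8) 5)
Prefix: + - 2 8 5


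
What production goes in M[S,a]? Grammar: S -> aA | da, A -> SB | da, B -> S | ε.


For [S, a]: 'a' ∈ FIRST(aA)
Entry: S -> aA


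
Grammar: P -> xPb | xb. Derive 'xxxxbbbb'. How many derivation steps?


Derivation: P => xPb => xxPbb => xxxPbbb => xxxxbbbb
Steps: 4


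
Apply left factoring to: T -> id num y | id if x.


Common prefix: 'id'
Factored: T -> id T', T' -> num y | if x


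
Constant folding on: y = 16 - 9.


16 - 9 = 7 at compile time
Optimized: y = 7


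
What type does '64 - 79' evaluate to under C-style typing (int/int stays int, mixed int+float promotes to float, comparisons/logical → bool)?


Operand types: int - int
Rule: mixed int/float promotes to float; int/int stays int
Result type: int


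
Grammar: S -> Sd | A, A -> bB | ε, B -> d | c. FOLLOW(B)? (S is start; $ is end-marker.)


$ ∈ FOLLOW(S). For each A -> αBβ: add FIRST(β)\{ε} to FOLLOW(B); if β nullable, add FOLLOW(A).
FOLLOW(B) = {$, d}


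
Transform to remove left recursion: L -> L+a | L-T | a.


Left-recursive alternatives: L+a, L-T; non-recursive: a
Introduce L': L -> aL', L' -> +aL' | -TL' | ε


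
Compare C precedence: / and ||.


'/' is multiplicative (level 10); '||' is logical OR (level 1)
Higher level binds tighter
'/' has higher precedence than '||'


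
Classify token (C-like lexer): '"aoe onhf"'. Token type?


Pattern: double-quoted sequence
Type: STRING_LITERAL


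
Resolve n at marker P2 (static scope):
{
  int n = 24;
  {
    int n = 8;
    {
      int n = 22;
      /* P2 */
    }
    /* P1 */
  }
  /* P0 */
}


n declared in the same block as P2
n = 22
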